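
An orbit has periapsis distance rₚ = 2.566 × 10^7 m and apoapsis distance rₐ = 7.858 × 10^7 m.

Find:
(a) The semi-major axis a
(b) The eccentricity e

(a) a = (rₚ + rₐ) / 2 = (2.566e+07 + 7.858e+07) / 2 ≈ 5.212e+07 m = 5.212 × 10^7 m.
(b) e = (rₐ − rₚ) / (rₐ + rₚ) = (7.858e+07 − 2.566e+07) / (7.858e+07 + 2.566e+07) ≈ 0.5077.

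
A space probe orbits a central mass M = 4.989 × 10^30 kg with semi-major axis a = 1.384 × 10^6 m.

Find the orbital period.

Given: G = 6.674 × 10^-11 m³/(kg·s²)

GM = G · M = 6.674e-11 · 4.989e+30 = 3.32966e+20 m³/s².
Kepler's third law: T = 2π √(a³ / GM).
Substituting a = 1.384e+06 m and GM = 3.32966e+20 m³/s²:
T = 2π √((1.384e+06)³ / 3.32966e+20) s
T ≈ 0.5606 s = 0.5606 seconds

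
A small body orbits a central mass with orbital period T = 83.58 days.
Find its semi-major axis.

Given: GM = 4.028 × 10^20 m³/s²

Convert to SI: T = 83.58 days = 7.22131e+06 s.
Invert Kepler's third law: a = (GM · T² / (4π²))^(1/3).
Substituting T = 7.22131e+06 s and GM = 4.028e+20 m³/s²:
a = (4.028e+20 · (7.22131e+06)² / (4π²))^(1/3) m
a ≈ 8.103e+10 m = 8.103 × 10^10 m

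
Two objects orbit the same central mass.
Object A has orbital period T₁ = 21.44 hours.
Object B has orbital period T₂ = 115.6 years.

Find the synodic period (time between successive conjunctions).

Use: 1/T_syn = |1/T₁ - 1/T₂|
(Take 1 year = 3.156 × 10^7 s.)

Convert to SI: T₁ = 21.44 hours = 77184 s; T₂ = 115.6 years = 3.64834e+09 s.
T_syn = |T₁ · T₂ / (T₁ − T₂)|.
T_syn = |77184 · 3.64834e+09 / (77184 − 3.64834e+09)| s ≈ 7.719e+04 s = 21.44 hours.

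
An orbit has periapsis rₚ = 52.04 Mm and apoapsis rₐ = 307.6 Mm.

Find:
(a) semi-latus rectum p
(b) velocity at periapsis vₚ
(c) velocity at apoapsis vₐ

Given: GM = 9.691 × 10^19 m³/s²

Convert to SI: rₚ = 52.04 Mm = 5.204e+07 m; rₐ = 307.6 Mm = 3.076e+08 m.
(a) From a = (rₚ + rₐ)/2 = 1.7982e+08 m and e = (rₐ − rₚ)/(rₐ + rₚ) = 0.710599, p = a(1 − e²) = 1.7982e+08 · (1 − (0.710599)²) ≈ 8.902e+07 m
(b) With a = (rₚ + rₐ)/2 = 1.7982e+08 m, vₚ = √(GM (2/rₚ − 1/a)) = √(9.691e+19 · (2/5.204e+07 − 1/1.7982e+08)) m/s ≈ 1.785e+06 m/s
(c) With a = (rₚ + rₐ)/2 = 1.7982e+08 m, vₐ = √(GM (2/rₐ − 1/a)) = √(9.691e+19 · (2/3.076e+08 − 1/1.7982e+08)) m/s ≈ 3.02e+05 m/s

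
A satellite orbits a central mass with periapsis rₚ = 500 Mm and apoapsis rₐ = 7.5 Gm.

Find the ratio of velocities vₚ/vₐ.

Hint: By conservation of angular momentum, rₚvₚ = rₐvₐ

Convert to SI: rₚ = 500 Mm = 5e+08 m; rₐ = 7.5 Gm = 7.5e+09 m.
Conservation of angular momentum gives rₚvₚ = rₐvₐ, so vₚ/vₐ = rₐ/rₚ.
vₚ/vₐ = 7.5e+09 / 5e+08 ≈ 15.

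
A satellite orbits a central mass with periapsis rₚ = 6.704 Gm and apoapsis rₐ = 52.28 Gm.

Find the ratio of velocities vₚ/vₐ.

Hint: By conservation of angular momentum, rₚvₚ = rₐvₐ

Convert to SI: rₚ = 6.704 Gm = 6.704e+09 m; rₐ = 52.28 Gm = 5.228e+10 m.
Conservation of angular momentum gives rₚvₚ = rₐvₐ, so vₚ/vₐ = rₐ/rₚ.
vₚ/vₐ = 5.228e+10 / 6.704e+09 ≈ 7.798.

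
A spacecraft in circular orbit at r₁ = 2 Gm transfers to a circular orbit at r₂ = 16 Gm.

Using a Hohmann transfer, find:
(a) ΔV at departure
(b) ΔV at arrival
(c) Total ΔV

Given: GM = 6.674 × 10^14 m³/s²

Convert to SI: r₁ = 2 Gm = 2e+09 m; r₂ = 16 Gm = 1.6e+10 m.
Transfer semi-major axis: a_t = (r₁ + r₂)/2 = (2e+09 + 1.6e+10)/2 = 9e+09 m.
Circular speeds: v₁ = √(GM/r₁) = 577.668 m/s, v₂ = √(GM/r₂) = 204.236 m/s.
Transfer speeds (vis-viva v² = GM(2/r − 1/a_t)): v₁ᵗ = 770.224 m/s, v₂ᵗ = 96.278 m/s.
(a) ΔV₁ = |v₁ᵗ − v₁| ≈ 192.6 m/s = 192.6 m/s.
(b) ΔV₂ = |v₂ − v₂ᵗ| ≈ 108 m/s = 108 m/s.
(c) ΔV_total = ΔV₁ + ΔV₂ ≈ 300.5 m/s = 300.5 m/s.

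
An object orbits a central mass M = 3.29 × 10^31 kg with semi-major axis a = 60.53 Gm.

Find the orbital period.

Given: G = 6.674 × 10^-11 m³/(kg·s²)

Convert to SI: a = 60.53 Gm = 6.053e+10 m.
GM = G · M = 6.674e-11 · 3.29e+31 = 2.19575e+21 m³/s².
Kepler's third law: T = 2π √(a³ / GM).
Substituting a = 6.053e+10 m and GM = 2.19575e+21 m³/s²:
T = 2π √((6.053e+10)³ / 2.19575e+21) s
T ≈ 1.997e+06 s = 23.11 days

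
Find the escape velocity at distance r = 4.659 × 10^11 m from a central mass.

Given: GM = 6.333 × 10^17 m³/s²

Escape velocity comes from setting total energy to zero: ½v² − GM/r = 0 ⇒ v_esc = √(2GM / r).
v_esc = √(2 · 6.333e+17 / 4.659e+11) m/s ≈ 1649 m/s = 1.649 km/s.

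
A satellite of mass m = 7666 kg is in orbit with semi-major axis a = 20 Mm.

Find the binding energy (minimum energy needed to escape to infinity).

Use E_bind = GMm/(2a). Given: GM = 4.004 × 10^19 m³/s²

Convert to SI: a = 20 Mm = 2e+07 m.
Total orbital energy is E = −GMm/(2a); binding energy is E_bind = −E = GMm/(2a).
E_bind = 4.004e+19 · 7666 / (2 · 2e+07) J ≈ 7.674e+15 J = 7.674 PJ.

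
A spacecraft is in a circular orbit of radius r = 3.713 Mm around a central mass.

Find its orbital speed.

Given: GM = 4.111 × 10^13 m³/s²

Convert to SI: r = 3.713 Mm = 3.713e+06 m.
For a circular orbit, gravity supplies the centripetal force, so v = √(GM / r).
v = √(4.111e+13 / 3.713e+06) m/s ≈ 3327 m/s = 3.327 km/s.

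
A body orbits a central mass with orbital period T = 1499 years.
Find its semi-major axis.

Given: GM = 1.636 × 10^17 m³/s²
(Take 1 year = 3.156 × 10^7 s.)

Convert to SI: T = 1499 years = 4.73084e+10 s.
Invert Kepler's third law: a = (GM · T² / (4π²))^(1/3).
Substituting T = 4.73084e+10 s and GM = 1.636e+17 m³/s²:
a = (1.636e+17 · (4.73084e+10)² / (4π²))^(1/3) m
a ≈ 2.101e+12 m = 2.101 Tm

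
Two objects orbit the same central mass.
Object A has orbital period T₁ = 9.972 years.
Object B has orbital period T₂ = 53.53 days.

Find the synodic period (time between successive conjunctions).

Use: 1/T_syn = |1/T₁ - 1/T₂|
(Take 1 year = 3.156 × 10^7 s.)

Convert to SI: T₁ = 9.972 years = 3.14716e+08 s; T₂ = 53.53 days = 4.62499e+06 s.
T_syn = |T₁ · T₂ / (T₁ − T₂)|.
T_syn = |3.14716e+08 · 4.62499e+06 / (3.14716e+08 − 4.62499e+06)| s ≈ 4.694e+06 s = 54.33 days.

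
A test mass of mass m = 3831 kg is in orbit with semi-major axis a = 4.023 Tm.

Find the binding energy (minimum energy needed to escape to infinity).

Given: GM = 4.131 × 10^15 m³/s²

Convert to SI: a = 4.023 Tm = 4.023e+12 m.
Total orbital energy is E = −GMm/(2a); binding energy is E_bind = −E = GMm/(2a).
E_bind = 4.131e+15 · 3831 / (2 · 4.023e+12) J ≈ 1.967e+06 J = 1.967 MJ.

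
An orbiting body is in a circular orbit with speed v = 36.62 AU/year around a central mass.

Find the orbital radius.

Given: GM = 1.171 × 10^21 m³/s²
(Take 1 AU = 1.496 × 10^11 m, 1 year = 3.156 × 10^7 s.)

Convert to SI: v = 36.62 AU/year = 173585 m/s.
For a circular orbit, v² = GM / r, so r = GM / v².
r = 1.171e+21 / (173585)² m ≈ 3.886e+10 m = 0.2598 AU.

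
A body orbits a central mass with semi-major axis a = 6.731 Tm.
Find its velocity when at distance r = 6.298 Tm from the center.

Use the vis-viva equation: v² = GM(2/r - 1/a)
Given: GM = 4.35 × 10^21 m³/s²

Convert to SI: a = 6.731 Tm = 6.731e+12 m; r = 6.298 Tm = 6.298e+12 m.
Vis-viva: v = √(GM · (2/r − 1/a)).
2/r − 1/a = 2/6.298e+12 − 1/6.731e+12 = 1.68995e-13 m⁻¹.
v = √(4.35e+21 · 1.68995e-13) m/s ≈ 2.711e+04 m/s = 27.11 km/s.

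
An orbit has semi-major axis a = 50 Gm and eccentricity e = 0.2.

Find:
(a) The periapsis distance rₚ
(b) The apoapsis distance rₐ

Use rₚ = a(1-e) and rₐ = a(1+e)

Convert to SI: a = 50 Gm = 5e+10 m.
(a) rₚ = a(1 − e) = 5e+10 · (1 − 0.2) = 5e+10 · 0.8 ≈ 4e+10 m = 40 Gm.
(b) rₐ = a(1 + e) = 5e+10 · (1 + 0.2) = 5e+10 · 1.2 ≈ 6e+10 m = 60 Gm.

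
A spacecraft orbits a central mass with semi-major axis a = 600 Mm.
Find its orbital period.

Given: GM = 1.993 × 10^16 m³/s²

Convert to SI: a = 600 Mm = 6e+08 m.
Kepler's third law: T = 2π √(a³ / GM).
Substituting a = 6e+08 m and GM = 1.993e+16 m³/s²:
T = 2π √((6e+08)³ / 1.993e+16) s
T ≈ 6.541e+05 s = 7.571 days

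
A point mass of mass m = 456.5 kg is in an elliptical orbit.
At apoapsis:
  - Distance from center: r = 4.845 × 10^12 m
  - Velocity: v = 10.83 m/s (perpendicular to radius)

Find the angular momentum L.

Since v is perpendicular to r, L = m · v · r.
L = 456.5 · 10.83 · 4.845e+12 kg·m²/s ≈ 2.395e+16 kg·m²/s.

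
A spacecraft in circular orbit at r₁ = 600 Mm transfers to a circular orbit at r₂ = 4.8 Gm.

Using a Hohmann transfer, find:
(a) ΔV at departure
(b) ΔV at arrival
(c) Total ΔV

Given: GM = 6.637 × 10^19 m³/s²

Convert to SI: r₁ = 600 Mm = 6e+08 m; r₂ = 4.8 Gm = 4.8e+09 m.
Transfer semi-major axis: a_t = (r₁ + r₂)/2 = (6e+08 + 4.8e+09)/2 = 2.7e+09 m.
Circular speeds: v₁ = √(GM/r₁) = 332591 m/s, v₂ = √(GM/r₂) = 117589 m/s.
Transfer speeds (vis-viva v² = GM(2/r − 1/a_t)): v₁ᵗ = 443454 m/s, v₂ᵗ = 55431.8 m/s.
(a) ΔV₁ = |v₁ᵗ − v₁| ≈ 1.109e+05 m/s = 110.9 km/s.
(b) ΔV₂ = |v₂ − v₂ᵗ| ≈ 6.216e+04 m/s = 62.16 km/s.
(c) ΔV_total = ΔV₁ + ΔV₂ ≈ 1.73e+05 m/s = 173 km/s.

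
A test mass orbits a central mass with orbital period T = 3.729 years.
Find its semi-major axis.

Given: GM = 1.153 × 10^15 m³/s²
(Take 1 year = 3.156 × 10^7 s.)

Convert to SI: T = 3.729 years = 1.17687e+08 s.
Invert Kepler's third law: a = (GM · T² / (4π²))^(1/3).
Substituting T = 1.17687e+08 s and GM = 1.153e+15 m³/s²:
a = (1.153e+15 · (1.17687e+08)² / (4π²))^(1/3) m
a ≈ 7.396e+09 m = 7.396 Gm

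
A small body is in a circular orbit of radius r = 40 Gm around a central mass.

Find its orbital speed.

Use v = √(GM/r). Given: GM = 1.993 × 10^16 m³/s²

Convert to SI: r = 40 Gm = 4e+10 m.
For a circular orbit, gravity supplies the centripetal force, so v = √(GM / r).
v = √(1.993e+16 / 4e+10) m/s ≈ 705.9 m/s = 705.9 m/s.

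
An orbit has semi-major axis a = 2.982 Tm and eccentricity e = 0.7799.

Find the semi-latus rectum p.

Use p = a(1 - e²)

Convert to SI: a = 2.982 Tm = 2.982e+12 m.
p = a (1 − e²).
p = 2.982e+12 · (1 − (0.7799)²) = 2.982e+12 · 0.391756 ≈ 1.168e+12 m = 1.168 Tm.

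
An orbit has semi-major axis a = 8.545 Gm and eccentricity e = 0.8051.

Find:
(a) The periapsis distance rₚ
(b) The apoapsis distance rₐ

Convert to SI: a = 8.545 Gm = 8.545e+09 m.
(a) rₚ = a(1 − e) = 8.545e+09 · (1 − 0.8051) = 8.545e+09 · 0.1949 ≈ 1.665e+09 m = 1.665 Gm.
(b) rₐ = a(1 + e) = 8.545e+09 · (1 + 0.8051) = 8.545e+09 · 1.8051 ≈ 1.542e+10 m = 15.42 Gm.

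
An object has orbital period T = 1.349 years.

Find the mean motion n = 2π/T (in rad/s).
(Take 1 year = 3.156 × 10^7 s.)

Convert to SI: T = 1.349 years = 4.25744e+07 s.
n = 2π / T.
n = 2π / 4.25744e+07 s ≈ 1.476e-07 rad/s.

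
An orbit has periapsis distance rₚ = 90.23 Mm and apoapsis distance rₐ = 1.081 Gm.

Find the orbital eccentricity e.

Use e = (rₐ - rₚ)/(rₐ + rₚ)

Convert to SI: rₚ = 90.23 Mm = 9.023e+07 m; rₐ = 1.081 Gm = 1.081e+09 m.
e = (rₐ − rₚ) / (rₐ + rₚ).
e = (1.081e+09 − 9.023e+07) / (1.081e+09 + 9.023e+07) = 9.9077e+08 / 1.17123e+09 ≈ 0.8459.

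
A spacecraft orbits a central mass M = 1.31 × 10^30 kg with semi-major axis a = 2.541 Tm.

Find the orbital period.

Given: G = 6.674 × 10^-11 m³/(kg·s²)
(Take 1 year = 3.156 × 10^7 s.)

Convert to SI: a = 2.541 Tm = 2.541e+12 m.
GM = G · M = 6.674e-11 · 1.31e+30 = 8.74294e+19 m³/s².
Kepler's third law: T = 2π √(a³ / GM).
Substituting a = 2.541e+12 m and GM = 8.74294e+19 m³/s²:
T = 2π √((2.541e+12)³ / 8.74294e+19) s
T ≈ 2.722e+09 s = 86.24 years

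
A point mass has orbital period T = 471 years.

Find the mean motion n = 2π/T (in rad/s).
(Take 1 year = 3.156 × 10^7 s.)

Convert to SI: T = 471 years = 1.48648e+10 s.
n = 2π / T.
n = 2π / 1.48648e+10 s ≈ 4.227e-10 rad/s.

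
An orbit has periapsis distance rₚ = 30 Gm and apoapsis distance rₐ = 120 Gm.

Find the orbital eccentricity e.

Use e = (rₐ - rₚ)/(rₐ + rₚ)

Convert to SI: rₚ = 30 Gm = 3e+10 m; rₐ = 120 Gm = 1.2e+11 m.
e = (rₐ − rₚ) / (rₐ + rₚ).
e = (1.2e+11 − 3e+10) / (1.2e+11 + 3e+10) = 9e+10 / 1.5e+11 ≈ 0.6.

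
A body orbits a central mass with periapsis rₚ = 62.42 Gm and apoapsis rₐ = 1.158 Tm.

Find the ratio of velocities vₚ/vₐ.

Convert to SI: rₚ = 62.42 Gm = 6.242e+10 m; rₐ = 1.158 Tm = 1.158e+12 m.
Conservation of angular momentum gives rₚvₚ = rₐvₐ, so vₚ/vₐ = rₐ/rₚ.
vₚ/vₐ = 1.158e+12 / 6.242e+10 ≈ 18.55.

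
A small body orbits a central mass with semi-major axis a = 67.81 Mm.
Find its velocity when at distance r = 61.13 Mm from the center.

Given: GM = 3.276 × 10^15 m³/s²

Convert to SI: a = 67.81 Mm = 6.781e+07 m; r = 61.13 Mm = 6.113e+07 m.
Vis-viva: v = √(GM · (2/r − 1/a)).
2/r − 1/a = 2/6.113e+07 − 1/6.781e+07 = 1.79701e-08 m⁻¹.
v = √(3.276e+15 · 1.79701e-08) m/s ≈ 7673 m/s = 7.673 km/s.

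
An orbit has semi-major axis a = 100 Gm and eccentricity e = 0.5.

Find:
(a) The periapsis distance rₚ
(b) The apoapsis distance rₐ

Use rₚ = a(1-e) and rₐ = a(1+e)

Convert to SI: a = 100 Gm = 1e+11 m.
(a) rₚ = a(1 − e) = 1e+11 · (1 − 0.5) = 1e+11 · 0.5 ≈ 5e+10 m = 50 Gm.
(b) rₐ = a(1 + e) = 1e+11 · (1 + 0.5) = 1e+11 · 1.5 ≈ 1.5e+11 m = 150 Gm.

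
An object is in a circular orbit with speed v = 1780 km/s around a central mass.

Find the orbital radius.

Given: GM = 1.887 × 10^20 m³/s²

Convert to SI: v = 1780 km/s = 1.78e+06 m/s.
For a circular orbit, v² = GM / r, so r = GM / v².
r = 1.887e+20 / (1.78e+06)² m ≈ 5.956e+07 m = 59.56 Mm.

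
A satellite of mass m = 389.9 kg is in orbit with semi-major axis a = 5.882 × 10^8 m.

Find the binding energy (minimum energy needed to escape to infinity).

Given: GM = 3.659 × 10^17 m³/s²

Total orbital energy is E = −GMm/(2a); binding energy is E_bind = −E = GMm/(2a).
E_bind = 3.659e+17 · 389.9 / (2 · 5.882e+08) J ≈ 1.213e+11 J = 121.3 GJ.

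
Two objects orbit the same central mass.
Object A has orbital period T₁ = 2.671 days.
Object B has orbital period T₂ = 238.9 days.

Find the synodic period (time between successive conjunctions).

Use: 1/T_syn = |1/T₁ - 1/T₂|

Convert to SI: T₁ = 2.671 days = 230774 s; T₂ = 238.9 days = 2.0641e+07 s.
T_syn = |T₁ · T₂ / (T₁ − T₂)|.
T_syn = |230774 · 2.0641e+07 / (230774 − 2.0641e+07)| s ≈ 2.334e+05 s = 2.701 days.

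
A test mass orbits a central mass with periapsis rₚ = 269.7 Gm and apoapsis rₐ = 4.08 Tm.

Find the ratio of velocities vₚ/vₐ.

Convert to SI: rₚ = 269.7 Gm = 2.697e+11 m; rₐ = 4.08 Tm = 4.08e+12 m.
Conservation of angular momentum gives rₚvₚ = rₐvₐ, so vₚ/vₐ = rₐ/rₚ.
vₚ/vₐ = 4.08e+12 / 2.697e+11 ≈ 15.13.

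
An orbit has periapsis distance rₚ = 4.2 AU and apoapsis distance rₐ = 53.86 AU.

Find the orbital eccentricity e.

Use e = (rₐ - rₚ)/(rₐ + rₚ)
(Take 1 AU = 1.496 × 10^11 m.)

Convert to SI: rₚ = 4.2 AU = 6.2832e+11 m; rₐ = 53.86 AU = 8.05746e+12 m.
e = (rₐ − rₚ) / (rₐ + rₚ).
e = (8.05746e+12 − 6.2832e+11) / (8.05746e+12 + 6.2832e+11) = 7.42914e+12 / 8.68578e+12 ≈ 0.8553.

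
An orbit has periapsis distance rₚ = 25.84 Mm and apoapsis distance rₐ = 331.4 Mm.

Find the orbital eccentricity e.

Convert to SI: rₚ = 25.84 Mm = 2.584e+07 m; rₐ = 331.4 Mm = 3.314e+08 m.
e = (rₐ − rₚ) / (rₐ + rₚ).
e = (3.314e+08 − 2.584e+07) / (3.314e+08 + 2.584e+07) = 3.0556e+08 / 3.5724e+08 ≈ 0.8553.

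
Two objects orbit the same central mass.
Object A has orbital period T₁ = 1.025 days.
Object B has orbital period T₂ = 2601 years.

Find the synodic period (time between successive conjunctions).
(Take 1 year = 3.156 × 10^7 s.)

Convert to SI: T₁ = 1.025 days = 88560 s; T₂ = 2601 years = 8.20876e+10 s.
T_syn = |T₁ · T₂ / (T₁ − T₂)|.
T_syn = |88560 · 8.20876e+10 / (88560 − 8.20876e+10)| s ≈ 8.856e+04 s = 1.025 days.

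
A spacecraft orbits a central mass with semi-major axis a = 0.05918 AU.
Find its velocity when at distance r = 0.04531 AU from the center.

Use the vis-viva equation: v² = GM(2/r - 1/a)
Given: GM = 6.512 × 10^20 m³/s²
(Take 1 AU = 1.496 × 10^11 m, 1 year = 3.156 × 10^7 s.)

Convert to SI: a = 0.05918 AU = 8.85333e+09 m; r = 0.04531 AU = 6.77838e+09 m.
Vis-viva: v = √(GM · (2/r − 1/a)).
2/r − 1/a = 2/6.77838e+09 − 1/8.85333e+09 = 1.82104e-10 m⁻¹.
v = √(6.512e+20 · 1.82104e-10) m/s ≈ 3.444e+05 m/s = 72.65 AU/year.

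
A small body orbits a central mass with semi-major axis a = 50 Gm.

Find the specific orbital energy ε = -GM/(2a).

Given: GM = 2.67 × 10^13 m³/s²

Convert to SI: a = 50 Gm = 5e+10 m.
ε = −GM / (2a).
ε = −2.67e+13 / (2 · 5e+10) J/kg ≈ -267 J/kg = -267 J/kg.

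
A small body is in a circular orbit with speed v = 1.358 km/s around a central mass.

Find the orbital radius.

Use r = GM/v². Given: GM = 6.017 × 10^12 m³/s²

Convert to SI: v = 1.358 km/s = 1358 m/s.
For a circular orbit, v² = GM / r, so r = GM / v².
r = 6.017e+12 / (1358)² m ≈ 3.263e+06 m = 3.263 Mm.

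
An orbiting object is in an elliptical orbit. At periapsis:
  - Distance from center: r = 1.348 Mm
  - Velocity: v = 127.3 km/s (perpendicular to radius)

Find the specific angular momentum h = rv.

Convert to SI: r = 1.348 Mm = 1.348e+06 m; v = 127.3 km/s = 127300 m/s.
With v perpendicular to r, h = r · v.
h = 1.348e+06 · 127300 m²/s ≈ 1.716e+11 m²/s.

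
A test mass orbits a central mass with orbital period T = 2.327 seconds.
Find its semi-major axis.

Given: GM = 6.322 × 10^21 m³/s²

Invert Kepler's third law: a = (GM · T² / (4π²))^(1/3).
Substituting T = 2.327 s and GM = 6.322e+21 m³/s²:
a = (6.322e+21 · (2.327)² / (4π²))^(1/3) m
a ≈ 9.536e+06 m = 9.536 × 10^6 m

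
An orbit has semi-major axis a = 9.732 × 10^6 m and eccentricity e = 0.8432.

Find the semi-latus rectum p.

p = a (1 − e²).
p = 9.732e+06 · (1 − (0.8432)²) = 9.732e+06 · 0.289014 ≈ 2.813e+06 m = 2.813 × 10^6 m.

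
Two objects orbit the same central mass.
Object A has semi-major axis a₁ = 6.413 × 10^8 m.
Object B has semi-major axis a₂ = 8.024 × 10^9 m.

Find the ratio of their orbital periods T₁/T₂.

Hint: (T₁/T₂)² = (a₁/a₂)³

From Kepler's third law, (T₁/T₂)² = (a₁/a₂)³, so T₁/T₂ = (a₁/a₂)^(3/2).
a₁/a₂ = 6.413e+08 / 8.024e+09 = 0.0799227.
T₁/T₂ = (0.0799227)^(3/2) ≈ 0.02259.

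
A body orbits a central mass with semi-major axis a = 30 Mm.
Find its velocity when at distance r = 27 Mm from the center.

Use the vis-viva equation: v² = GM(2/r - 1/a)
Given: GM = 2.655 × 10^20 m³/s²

Convert to SI: a = 30 Mm = 3e+07 m; r = 27 Mm = 2.7e+07 m.
Vis-viva: v = √(GM · (2/r − 1/a)).
2/r − 1/a = 2/2.7e+07 − 1/3e+07 = 4.07407e-08 m⁻¹.
v = √(2.655e+20 · 4.07407e-08) m/s ≈ 3.289e+06 m/s = 3289 km/s.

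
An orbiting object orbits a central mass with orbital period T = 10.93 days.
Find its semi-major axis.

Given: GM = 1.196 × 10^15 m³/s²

Convert to SI: T = 10.93 days = 944352 s.
Invert Kepler's third law: a = (GM · T² / (4π²))^(1/3).
Substituting T = 944352 s and GM = 1.196e+15 m³/s²:
a = (1.196e+15 · (944352)² / (4π²))^(1/3) m
a ≈ 3.001e+08 m = 300.1 Mm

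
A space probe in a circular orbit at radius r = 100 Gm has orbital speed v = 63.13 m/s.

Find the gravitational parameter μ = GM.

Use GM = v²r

Convert to SI: r = 100 Gm = 1e+11 m.
For a circular orbit v² = GM/r, so GM = v² · r.
GM = (63.13)² · 1e+11 m³/s² ≈ 3.985e+14 m³/s² = 3.985 × 10^14 m³/s².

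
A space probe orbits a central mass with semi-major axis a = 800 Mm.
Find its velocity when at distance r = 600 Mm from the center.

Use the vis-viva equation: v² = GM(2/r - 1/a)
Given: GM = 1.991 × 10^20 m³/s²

Convert to SI: a = 800 Mm = 8e+08 m; r = 600 Mm = 6e+08 m.
Vis-viva: v = √(GM · (2/r − 1/a)).
2/r − 1/a = 2/6e+08 − 1/8e+08 = 2.08333e-09 m⁻¹.
v = √(1.991e+20 · 2.08333e-09) m/s ≈ 6.44e+05 m/s = 644 km/s.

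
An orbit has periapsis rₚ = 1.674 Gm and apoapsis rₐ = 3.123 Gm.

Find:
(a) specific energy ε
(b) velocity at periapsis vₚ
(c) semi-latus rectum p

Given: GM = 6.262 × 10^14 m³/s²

Convert to SI: rₚ = 1.674 Gm = 1.674e+09 m; rₐ = 3.123 Gm = 3.123e+09 m.
(a) With a = (rₚ + rₐ)/2 = 2.3985e+09 m, ε = −GM/(2a) = −6.262e+14/(2 · 2.3985e+09) J/kg ≈ -1.305e+05 J/kg
(b) With a = (rₚ + rₐ)/2 = 2.3985e+09 m, vₚ = √(GM (2/rₚ − 1/a)) = √(6.262e+14 · (2/1.674e+09 − 1/2.3985e+09)) m/s ≈ 697.9 m/s
(c) From a = (rₚ + rₐ)/2 = 2.3985e+09 m and e = (rₐ − rₚ)/(rₐ + rₚ) = 0.302064, p = a(1 − e²) = 2.3985e+09 · (1 − (0.302064)²) ≈ 2.18e+09 m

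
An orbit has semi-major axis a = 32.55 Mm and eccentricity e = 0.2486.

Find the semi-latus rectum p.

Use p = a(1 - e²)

Convert to SI: a = 32.55 Mm = 3.255e+07 m.
p = a (1 − e²).
p = 3.255e+07 · (1 − (0.2486)²) = 3.255e+07 · 0.938198 ≈ 3.054e+07 m = 30.54 Mm.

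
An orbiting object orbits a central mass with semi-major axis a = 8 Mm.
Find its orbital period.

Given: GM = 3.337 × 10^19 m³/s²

Convert to SI: a = 8 Mm = 8e+06 m.
Kepler's third law: T = 2π √(a³ / GM).
Substituting a = 8e+06 m and GM = 3.337e+19 m³/s²:
T = 2π √((8e+06)³ / 3.337e+19) s
T ≈ 24.61 s = 24.61 seconds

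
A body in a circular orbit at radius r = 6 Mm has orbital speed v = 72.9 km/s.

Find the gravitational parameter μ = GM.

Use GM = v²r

Convert to SI: r = 6 Mm = 6e+06 m; v = 72.9 km/s = 72900 m/s.
For a circular orbit v² = GM/r, so GM = v² · r.
GM = (72900)² · 6e+06 m³/s² ≈ 3.189e+16 m³/s² = 3.189 × 10^16 m³/s².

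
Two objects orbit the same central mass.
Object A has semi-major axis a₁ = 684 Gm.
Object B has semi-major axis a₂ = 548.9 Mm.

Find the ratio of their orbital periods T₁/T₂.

Convert to SI: a₁ = 684 Gm = 6.84e+11 m; a₂ = 548.9 Mm = 5.489e+08 m.
From Kepler's third law, (T₁/T₂)² = (a₁/a₂)³, so T₁/T₂ = (a₁/a₂)^(3/2).
a₁/a₂ = 6.84e+11 / 5.489e+08 = 1246.13.
T₁/T₂ = (1246.13)^(3/2) ≈ 4.399e+04.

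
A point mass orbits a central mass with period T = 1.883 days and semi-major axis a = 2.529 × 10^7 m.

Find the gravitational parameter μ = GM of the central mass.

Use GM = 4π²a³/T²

Convert to SI: T = 1.883 days = 162691 s.
GM = 4π² · a³ / T².
GM = 4π² · (2.529e+07)³ / (162691)² m³/s² ≈ 2.413e+13 m³/s² = 2.413 × 10^13 m³/s².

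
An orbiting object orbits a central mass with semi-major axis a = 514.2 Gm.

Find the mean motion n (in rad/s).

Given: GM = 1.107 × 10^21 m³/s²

Convert to SI: a = 514.2 Gm = 5.142e+11 m.
n = √(GM / a³).
n = √(1.107e+21 / (5.142e+11)³) rad/s ≈ 9.024e-08 rad/s.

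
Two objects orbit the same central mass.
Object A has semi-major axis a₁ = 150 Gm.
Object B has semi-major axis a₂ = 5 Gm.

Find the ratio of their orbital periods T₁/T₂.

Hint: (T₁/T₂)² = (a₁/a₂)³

Convert to SI: a₁ = 150 Gm = 1.5e+11 m; a₂ = 5 Gm = 5e+09 m.
From Kepler's third law, (T₁/T₂)² = (a₁/a₂)³, so T₁/T₂ = (a₁/a₂)^(3/2).
a₁/a₂ = 1.5e+11 / 5e+09 = 30.
T₁/T₂ = (30)^(3/2) ≈ 164.3.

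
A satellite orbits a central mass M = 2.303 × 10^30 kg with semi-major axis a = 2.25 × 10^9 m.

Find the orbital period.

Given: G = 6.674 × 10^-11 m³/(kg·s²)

GM = G · M = 6.674e-11 · 2.303e+30 = 1.53702e+20 m³/s².
Kepler's third law: T = 2π √(a³ / GM).
Substituting a = 2.25e+09 m and GM = 1.53702e+20 m³/s²:
T = 2π √((2.25e+09)³ / 1.53702e+20) s
T ≈ 5.409e+04 s = 15.02 hours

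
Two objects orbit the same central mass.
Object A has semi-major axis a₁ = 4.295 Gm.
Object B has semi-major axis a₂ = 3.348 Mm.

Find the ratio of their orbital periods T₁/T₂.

Convert to SI: a₁ = 4.295 Gm = 4.295e+09 m; a₂ = 3.348 Mm = 3.348e+06 m.
From Kepler's third law, (T₁/T₂)² = (a₁/a₂)³, so T₁/T₂ = (a₁/a₂)^(3/2).
a₁/a₂ = 4.295e+09 / 3.348e+06 = 1282.86.
T₁/T₂ = (1282.86)^(3/2) ≈ 4.595e+04.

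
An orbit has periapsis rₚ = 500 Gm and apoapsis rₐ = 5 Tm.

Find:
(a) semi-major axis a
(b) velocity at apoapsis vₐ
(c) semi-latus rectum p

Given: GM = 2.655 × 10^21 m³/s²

Convert to SI: rₚ = 500 Gm = 5e+11 m; rₐ = 5 Tm = 5e+12 m.
(a) a = (rₚ + rₐ)/2 = (5e+11 + 5e+12)/2 ≈ 2.75e+12 m
(b) With a = (rₚ + rₐ)/2 = 2.75e+12 m, vₐ = √(GM (2/rₐ − 1/a)) = √(2.655e+21 · (2/5e+12 − 1/2.75e+12)) m/s ≈ 9826 m/s
(c) From a = (rₚ + rₐ)/2 = 2.75e+12 m and e = (rₐ − rₚ)/(rₐ + rₚ) = 0.818182, p = a(1 − e²) = 2.75e+12 · (1 − (0.818182)²) ≈ 9.091e+11 m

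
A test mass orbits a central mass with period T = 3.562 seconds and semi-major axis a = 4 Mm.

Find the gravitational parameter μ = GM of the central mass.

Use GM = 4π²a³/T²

Convert to SI: a = 4 Mm = 4e+06 m.
GM = 4π² · a³ / T².
GM = 4π² · (4e+06)³ / (3.562)² m³/s² ≈ 1.991e+20 m³/s² = 1.991 × 10^20 m³/s².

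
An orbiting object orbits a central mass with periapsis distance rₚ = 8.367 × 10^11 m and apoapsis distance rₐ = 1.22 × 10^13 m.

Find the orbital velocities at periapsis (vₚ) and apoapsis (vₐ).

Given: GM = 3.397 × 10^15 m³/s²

Use the vis-viva equation v² = GM(2/r − 1/a) with a = (rₚ + rₐ)/2 = (8.367e+11 + 1.22e+13)/2 = 6.51835e+12 m.
vₚ = √(GM · (2/rₚ − 1/a)) = √(3.397e+15 · (2/8.367e+11 − 1/6.51835e+12)) m/s ≈ 87.17 m/s = 87.17 m/s.
vₐ = √(GM · (2/rₐ − 1/a)) = √(3.397e+15 · (2/1.22e+13 − 1/6.51835e+12)) m/s ≈ 5.978 m/s = 5.978 m/s.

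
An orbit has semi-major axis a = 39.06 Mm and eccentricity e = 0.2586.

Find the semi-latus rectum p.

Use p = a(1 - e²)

Convert to SI: a = 39.06 Mm = 3.906e+07 m.
p = a (1 − e²).
p = 3.906e+07 · (1 − (0.2586)²) = 3.906e+07 · 0.933126 ≈ 3.645e+07 m = 36.45 Mm.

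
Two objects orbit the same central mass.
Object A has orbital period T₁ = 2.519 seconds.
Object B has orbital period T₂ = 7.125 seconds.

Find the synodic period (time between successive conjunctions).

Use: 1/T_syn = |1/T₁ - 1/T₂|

T_syn = |T₁ · T₂ / (T₁ − T₂)|.
T_syn = |2.519 · 7.125 / (2.519 − 7.125)| s ≈ 3.897 s = 3.897 seconds.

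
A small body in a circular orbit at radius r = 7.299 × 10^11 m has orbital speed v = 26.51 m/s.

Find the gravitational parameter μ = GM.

For a circular orbit v² = GM/r, so GM = v² · r.
GM = (26.51)² · 7.299e+11 m³/s² ≈ 5.13e+14 m³/s² = 5.13 × 10^14 m³/s².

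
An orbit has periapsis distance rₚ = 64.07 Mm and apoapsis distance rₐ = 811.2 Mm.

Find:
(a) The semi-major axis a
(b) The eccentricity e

Convert to SI: rₚ = 64.07 Mm = 6.407e+07 m; rₐ = 811.2 Mm = 8.112e+08 m.
(a) a = (rₚ + rₐ) / 2 = (6.407e+07 + 8.112e+08) / 2 ≈ 4.376e+08 m = 437.6 Mm.
(b) e = (rₐ − rₚ) / (rₐ + rₚ) = (8.112e+08 − 6.407e+07) / (8.112e+08 + 6.407e+07) ≈ 0.8536.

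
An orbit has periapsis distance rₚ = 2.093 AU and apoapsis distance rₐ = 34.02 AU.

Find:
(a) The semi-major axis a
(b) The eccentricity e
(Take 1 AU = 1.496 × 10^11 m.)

Convert to SI: rₚ = 2.093 AU = 3.13113e+11 m; rₐ = 34.02 AU = 5.08939e+12 m.
(a) a = (rₚ + rₐ) / 2 = (3.13113e+11 + 5.08939e+12) / 2 ≈ 2.701e+12 m = 18.06 AU.
(b) e = (rₐ − rₚ) / (rₐ + rₚ) = (5.08939e+12 − 3.13113e+11) / (5.08939e+12 + 3.13113e+11) ≈ 0.8841.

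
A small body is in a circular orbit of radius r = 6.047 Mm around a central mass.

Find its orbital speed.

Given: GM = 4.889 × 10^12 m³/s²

Convert to SI: r = 6.047 Mm = 6.047e+06 m.
For a circular orbit, gravity supplies the centripetal force, so v = √(GM / r).
v = √(4.889e+12 / 6.047e+06) m/s ≈ 899.2 m/s = 899.2 m/s.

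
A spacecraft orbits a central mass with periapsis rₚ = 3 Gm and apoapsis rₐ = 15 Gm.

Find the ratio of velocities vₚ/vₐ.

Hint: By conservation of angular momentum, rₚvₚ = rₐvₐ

Convert to SI: rₚ = 3 Gm = 3e+09 m; rₐ = 15 Gm = 1.5e+10 m.
Conservation of angular momentum gives rₚvₚ = rₐvₐ, so vₚ/vₐ = rₐ/rₚ.
vₚ/vₐ = 1.5e+10 / 3e+09 ≈ 5.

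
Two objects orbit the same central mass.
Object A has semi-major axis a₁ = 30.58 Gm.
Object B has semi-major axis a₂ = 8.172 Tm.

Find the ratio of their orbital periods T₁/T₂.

Convert to SI: a₁ = 30.58 Gm = 3.058e+10 m; a₂ = 8.172 Tm = 8.172e+12 m.
From Kepler's third law, (T₁/T₂)² = (a₁/a₂)³, so T₁/T₂ = (a₁/a₂)^(3/2).
a₁/a₂ = 3.058e+10 / 8.172e+12 = 0.00374205.
T₁/T₂ = (0.00374205)^(3/2) ≈ 0.0002289.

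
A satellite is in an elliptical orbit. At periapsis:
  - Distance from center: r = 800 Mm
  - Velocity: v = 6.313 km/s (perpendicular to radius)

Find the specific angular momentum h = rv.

Convert to SI: r = 800 Mm = 8e+08 m; v = 6.313 km/s = 6313 m/s.
With v perpendicular to r, h = r · v.
h = 8e+08 · 6313 m²/s ≈ 5.05e+12 m²/s.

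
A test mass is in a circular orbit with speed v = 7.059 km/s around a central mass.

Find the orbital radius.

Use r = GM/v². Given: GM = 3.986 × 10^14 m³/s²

Convert to SI: v = 7.059 km/s = 7059 m/s.
For a circular orbit, v² = GM / r, so r = GM / v².
r = 3.986e+14 / (7059)² m ≈ 7.999e+06 m = 7.999 Mm.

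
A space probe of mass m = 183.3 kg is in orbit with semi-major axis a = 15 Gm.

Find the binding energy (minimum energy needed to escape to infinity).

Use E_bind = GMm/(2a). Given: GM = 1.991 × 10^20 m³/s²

Convert to SI: a = 15 Gm = 1.5e+10 m.
Total orbital energy is E = −GMm/(2a); binding energy is E_bind = −E = GMm/(2a).
E_bind = 1.991e+20 · 183.3 / (2 · 1.5e+10) J ≈ 1.217e+12 J = 1.217 TJ.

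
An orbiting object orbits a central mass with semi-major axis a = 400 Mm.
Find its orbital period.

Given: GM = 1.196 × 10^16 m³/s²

Convert to SI: a = 400 Mm = 4e+08 m.
Kepler's third law: T = 2π √(a³ / GM).
Substituting a = 4e+08 m and GM = 1.196e+16 m³/s²:
T = 2π √((4e+08)³ / 1.196e+16) s
T ≈ 4.596e+05 s = 5.32 days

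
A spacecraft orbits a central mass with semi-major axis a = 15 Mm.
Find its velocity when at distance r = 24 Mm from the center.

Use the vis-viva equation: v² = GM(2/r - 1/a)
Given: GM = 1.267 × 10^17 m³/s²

Convert to SI: a = 15 Mm = 1.5e+07 m; r = 24 Mm = 2.4e+07 m.
Vis-viva: v = √(GM · (2/r − 1/a)).
2/r − 1/a = 2/2.4e+07 − 1/1.5e+07 = 1.66667e-08 m⁻¹.
v = √(1.267e+17 · 1.66667e-08) m/s ≈ 4.595e+04 m/s = 45.95 km/s.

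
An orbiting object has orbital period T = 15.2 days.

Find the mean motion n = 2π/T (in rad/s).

Convert to SI: T = 15.2 days = 1.31328e+06 s.
n = 2π / T.
n = 2π / 1.31328e+06 s ≈ 4.784e-06 rad/s.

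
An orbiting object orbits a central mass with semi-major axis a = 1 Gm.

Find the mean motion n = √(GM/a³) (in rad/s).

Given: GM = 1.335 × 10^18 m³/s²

Convert to SI: a = 1 Gm = 1e+09 m.
n = √(GM / a³).
n = √(1.335e+18 / (1e+09)³) rad/s ≈ 3.654e-05 rad/s.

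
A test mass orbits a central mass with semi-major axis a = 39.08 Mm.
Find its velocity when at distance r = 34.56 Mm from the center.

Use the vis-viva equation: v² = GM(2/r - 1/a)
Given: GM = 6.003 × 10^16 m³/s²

Convert to SI: a = 39.08 Mm = 3.908e+07 m; r = 34.56 Mm = 3.456e+07 m.
Vis-viva: v = √(GM · (2/r − 1/a)).
2/r − 1/a = 2/3.456e+07 − 1/3.908e+07 = 3.22818e-08 m⁻¹.
v = √(6.003e+16 · 3.22818e-08) m/s ≈ 4.402e+04 m/s = 44.02 km/s.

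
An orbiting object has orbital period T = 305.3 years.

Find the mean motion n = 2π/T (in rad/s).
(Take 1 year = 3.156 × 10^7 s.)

Convert to SI: T = 305.3 years = 9.63527e+09 s.
n = 2π / T.
n = 2π / 9.63527e+09 s ≈ 6.521e-10 rad/s.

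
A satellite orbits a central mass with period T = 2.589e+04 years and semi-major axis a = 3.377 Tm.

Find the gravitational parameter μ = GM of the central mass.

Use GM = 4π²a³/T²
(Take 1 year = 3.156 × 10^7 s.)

Convert to SI: T = 2.589e+04 years = 8.17088e+11 s; a = 3.377 Tm = 3.377e+12 m.
GM = 4π² · a³ / T².
GM = 4π² · (3.377e+12)³ / (8.17088e+11)² m³/s² ≈ 2.277e+15 m³/s² = 2.277 × 10^15 m³/s².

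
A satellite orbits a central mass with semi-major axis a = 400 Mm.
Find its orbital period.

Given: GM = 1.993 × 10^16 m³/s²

Convert to SI: a = 400 Mm = 4e+08 m.
Kepler's third law: T = 2π √(a³ / GM).
Substituting a = 4e+08 m and GM = 1.993e+16 m³/s²:
T = 2π √((4e+08)³ / 1.993e+16) s
T ≈ 3.561e+05 s = 4.121 days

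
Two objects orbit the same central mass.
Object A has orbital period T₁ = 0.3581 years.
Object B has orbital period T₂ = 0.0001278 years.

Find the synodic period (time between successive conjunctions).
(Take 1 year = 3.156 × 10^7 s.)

Convert to SI: T₁ = 0.3581 years = 1.13016e+07 s; T₂ = 0.0001278 years = 4033.37 s.
T_syn = |T₁ · T₂ / (T₁ − T₂)|.
T_syn = |1.13016e+07 · 4033.37 / (1.13016e+07 − 4033.37)| s ≈ 4035 s = 0.0001278 years.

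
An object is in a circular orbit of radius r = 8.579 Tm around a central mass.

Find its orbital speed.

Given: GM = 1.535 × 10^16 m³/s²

Convert to SI: r = 8.579 Tm = 8.579e+12 m.
For a circular orbit, gravity supplies the centripetal force, so v = √(GM / r).
v = √(1.535e+16 / 8.579e+12) m/s ≈ 42.3 m/s = 42.3 m/s.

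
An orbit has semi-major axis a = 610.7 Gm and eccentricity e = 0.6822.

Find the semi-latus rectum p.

Convert to SI: a = 610.7 Gm = 6.107e+11 m.
p = a (1 − e²).
p = 6.107e+11 · (1 − (0.6822)²) = 6.107e+11 · 0.534603 ≈ 3.265e+11 m = 326.5 Gm.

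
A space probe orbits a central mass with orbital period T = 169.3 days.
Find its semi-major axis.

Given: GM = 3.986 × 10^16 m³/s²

Convert to SI: T = 169.3 days = 1.46275e+07 s.
Invert Kepler's third law: a = (GM · T² / (4π²))^(1/3).
Substituting T = 1.46275e+07 s and GM = 3.986e+16 m³/s²:
a = (3.986e+16 · (1.46275e+07)² / (4π²))^(1/3) m
a ≈ 6e+09 m = 6 Gm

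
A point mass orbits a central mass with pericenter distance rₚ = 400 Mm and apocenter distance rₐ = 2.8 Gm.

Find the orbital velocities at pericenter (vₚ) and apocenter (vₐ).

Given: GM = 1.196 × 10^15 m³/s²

Convert to SI: rₚ = 400 Mm = 4e+08 m; rₐ = 2.8 Gm = 2.8e+09 m.
Use the vis-viva equation v² = GM(2/r − 1/a) with a = (rₚ + rₐ)/2 = (4e+08 + 2.8e+09)/2 = 1.6e+09 m.
vₚ = √(GM · (2/rₚ − 1/a)) = √(1.196e+15 · (2/4e+08 − 1/1.6e+09)) m/s ≈ 2287 m/s = 2.287 km/s.
vₐ = √(GM · (2/rₐ − 1/a)) = √(1.196e+15 · (2/2.8e+09 − 1/1.6e+09)) m/s ≈ 326.8 m/s = 326.8 m/s.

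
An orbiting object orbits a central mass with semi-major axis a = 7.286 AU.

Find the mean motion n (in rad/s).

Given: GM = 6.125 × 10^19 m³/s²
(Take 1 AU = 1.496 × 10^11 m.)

Convert to SI: a = 7.286 AU = 1.08999e+12 m.
n = √(GM / a³).
n = √(6.125e+19 / (1.08999e+12)³) rad/s ≈ 6.877e-09 rad/s.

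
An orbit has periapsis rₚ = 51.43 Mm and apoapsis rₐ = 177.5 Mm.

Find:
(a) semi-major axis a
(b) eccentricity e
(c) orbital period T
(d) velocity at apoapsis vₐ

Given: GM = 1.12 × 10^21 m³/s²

Convert to SI: rₚ = 51.43 Mm = 5.143e+07 m; rₐ = 177.5 Mm = 1.775e+08 m.
(a) a = (rₚ + rₐ)/2 = (5.143e+07 + 1.775e+08)/2 ≈ 1.145e+08 m
(b) e = (rₐ − rₚ)/(rₐ + rₚ) = (1.775e+08 − 5.143e+07)/(1.775e+08 + 5.143e+07) ≈ 0.5507
(c) With a = (rₚ + rₐ)/2 = 1.14465e+08 m, T = 2π √(a³/GM) = 2π √((1.14465e+08)³/1.12e+21) s ≈ 229.9 s
(d) With a = (rₚ + rₐ)/2 = 1.14465e+08 m, vₐ = √(GM (2/rₐ − 1/a)) = √(1.12e+21 · (2/1.775e+08 − 1/1.14465e+08)) m/s ≈ 1.684e+06 m/s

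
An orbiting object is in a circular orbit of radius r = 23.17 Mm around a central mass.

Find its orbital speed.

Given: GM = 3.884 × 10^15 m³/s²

Convert to SI: r = 23.17 Mm = 2.317e+07 m.
For a circular orbit, gravity supplies the centripetal force, so v = √(GM / r).
v = √(3.884e+15 / 2.317e+07) m/s ≈ 1.295e+04 m/s = 12.95 km/s.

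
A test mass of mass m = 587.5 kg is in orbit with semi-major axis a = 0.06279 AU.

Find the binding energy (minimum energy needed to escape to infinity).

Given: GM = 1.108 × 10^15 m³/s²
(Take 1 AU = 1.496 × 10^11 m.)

Convert to SI: a = 0.06279 AU = 9.39338e+09 m.
Total orbital energy is E = −GMm/(2a); binding energy is E_bind = −E = GMm/(2a).
E_bind = 1.108e+15 · 587.5 / (2 · 9.39338e+09) J ≈ 3.465e+07 J = 34.65 MJ.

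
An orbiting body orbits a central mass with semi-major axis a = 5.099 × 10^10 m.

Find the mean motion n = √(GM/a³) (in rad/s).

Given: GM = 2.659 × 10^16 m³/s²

n = √(GM / a³).
n = √(2.659e+16 / (5.099e+10)³) rad/s ≈ 1.416e-08 rad/s.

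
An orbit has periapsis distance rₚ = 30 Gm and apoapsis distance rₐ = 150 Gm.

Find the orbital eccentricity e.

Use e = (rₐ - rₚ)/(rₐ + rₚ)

Convert to SI: rₚ = 30 Gm = 3e+10 m; rₐ = 150 Gm = 1.5e+11 m.
e = (rₐ − rₚ) / (rₐ + rₚ).
e = (1.5e+11 − 3e+10) / (1.5e+11 + 3e+10) = 1.2e+11 / 1.8e+11 ≈ 0.6667.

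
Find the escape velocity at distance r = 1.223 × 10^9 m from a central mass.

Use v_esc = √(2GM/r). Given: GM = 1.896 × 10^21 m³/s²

Escape velocity comes from setting total energy to zero: ½v² − GM/r = 0 ⇒ v_esc = √(2GM / r).
v_esc = √(2 · 1.896e+21 / 1.223e+09) m/s ≈ 1.761e+06 m/s = 1761 km/s.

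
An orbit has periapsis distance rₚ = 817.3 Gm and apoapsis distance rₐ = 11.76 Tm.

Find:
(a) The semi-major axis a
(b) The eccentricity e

Convert to SI: rₚ = 817.3 Gm = 8.173e+11 m; rₐ = 11.76 Tm = 1.176e+13 m.
(a) a = (rₚ + rₐ) / 2 = (8.173e+11 + 1.176e+13) / 2 ≈ 6.289e+12 m = 6.289 Tm.
(b) e = (rₐ − rₚ) / (rₐ + rₚ) = (1.176e+13 − 8.173e+11) / (1.176e+13 + 8.173e+11) ≈ 0.87.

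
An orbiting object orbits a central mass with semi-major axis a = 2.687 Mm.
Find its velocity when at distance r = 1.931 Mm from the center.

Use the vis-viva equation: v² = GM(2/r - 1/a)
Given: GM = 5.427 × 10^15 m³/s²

Convert to SI: a = 2.687 Mm = 2.687e+06 m; r = 1.931 Mm = 1.931e+06 m.
Vis-viva: v = √(GM · (2/r − 1/a)).
2/r − 1/a = 2/1.931e+06 − 1/2.687e+06 = 6.63571e-07 m⁻¹.
v = √(5.427e+15 · 6.63571e-07) m/s ≈ 6.001e+04 m/s = 60.01 km/s.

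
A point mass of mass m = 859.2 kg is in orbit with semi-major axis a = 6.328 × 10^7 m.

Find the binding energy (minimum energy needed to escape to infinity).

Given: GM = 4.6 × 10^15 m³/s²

Total orbital energy is E = −GMm/(2a); binding energy is E_bind = −E = GMm/(2a).
E_bind = 4.6e+15 · 859.2 / (2 · 6.328e+07) J ≈ 3.123e+10 J = 31.23 GJ.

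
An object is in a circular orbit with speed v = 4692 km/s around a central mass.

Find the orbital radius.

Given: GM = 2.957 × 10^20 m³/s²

Convert to SI: v = 4692 km/s = 4.692e+06 m/s.
For a circular orbit, v² = GM / r, so r = GM / v².
r = 2.957e+20 / (4.692e+06)² m ≈ 1.343e+07 m = 1.343 × 10^7 m.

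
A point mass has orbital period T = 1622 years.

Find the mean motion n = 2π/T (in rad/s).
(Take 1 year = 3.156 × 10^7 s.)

Convert to SI: T = 1622 years = 5.11903e+10 s.
n = 2π / T.
n = 2π / 5.11903e+10 s ≈ 1.227e-10 rad/s.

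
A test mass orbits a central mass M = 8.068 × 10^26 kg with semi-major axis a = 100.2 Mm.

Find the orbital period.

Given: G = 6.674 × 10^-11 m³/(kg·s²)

Convert to SI: a = 100.2 Mm = 1.002e+08 m.
GM = G · M = 6.674e-11 · 8.068e+26 = 5.38458e+16 m³/s².
Kepler's third law: T = 2π √(a³ / GM).
Substituting a = 1.002e+08 m and GM = 5.38458e+16 m³/s²:
T = 2π √((1.002e+08)³ / 5.38458e+16) s
T ≈ 2.716e+04 s = 7.544 hours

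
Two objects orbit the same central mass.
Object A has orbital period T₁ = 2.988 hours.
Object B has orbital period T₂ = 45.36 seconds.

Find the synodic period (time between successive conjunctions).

Convert to SI: T₁ = 2.988 hours = 10756.8 s.
T_syn = |T₁ · T₂ / (T₁ − T₂)|.
T_syn = |10756.8 · 45.36 / (10756.8 − 45.36)| s ≈ 45.55 s = 45.55 seconds.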